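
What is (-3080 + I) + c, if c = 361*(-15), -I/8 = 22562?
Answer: -188991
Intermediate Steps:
I = -180496 (I = -8*22562 = -180496)
c = -5415
(-3080 + I) + c = (-3080 - 180496) - 5415 = -183576 - 5415 = -188991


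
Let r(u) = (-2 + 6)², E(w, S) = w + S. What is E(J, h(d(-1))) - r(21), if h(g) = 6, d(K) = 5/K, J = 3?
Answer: -7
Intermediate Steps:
E(w, S) = S + w
r(u) = 16 (r(u) = 4² = 16)
E(J, h(d(-1))) - r(21) = (6 + 3) - 1*16 = 9 - 16 = -7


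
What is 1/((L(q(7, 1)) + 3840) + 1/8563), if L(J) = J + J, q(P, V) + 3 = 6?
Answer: 8563/32933299 ≈ 0.00026001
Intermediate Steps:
q(P, V) = 3 (q(P, V) = -3 + 6 = 3)
L(J) = 2*J
1/((L(q(7, 1)) + 3840) + 1/8563) = 1/((2*3 + 3840) + 1/8563) = 1/((6 + 3840) + 1/8563) = 1/(3846 + 1/8563) = 1/(32933299/8563) = 8563/32933299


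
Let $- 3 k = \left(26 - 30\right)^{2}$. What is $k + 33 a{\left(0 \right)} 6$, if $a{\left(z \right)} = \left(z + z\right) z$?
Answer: $- \frac{16}{3} \approx -5.3333$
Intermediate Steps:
$a{\left(z \right)} = 2 z^{2}$ ($a{\left(z \right)} = 2 z z = 2 z^{2}$)
$k = - \frac{16}{3}$ ($k = - \frac{\left(26 - 30\right)^{2}}{3} = - \frac{\left(-4\right)^{2}}{3} = \left(- \frac{1}{3}\right) 16 = - \frac{16}{3} \approx -5.3333$)
$k + 33 a{\left(0 \right)} 6 = - \frac{16}{3} + 33 \cdot 2 \cdot 0^{2} \cdot 6 = - \frac{16}{3} + 33 \cdot 2 \cdot 0 \cdot 6 = - \frac{16}{3} + 33 \cdot 0 \cdot 6 = - \frac{16}{3} + 0 \cdot 6 = - \frac{16}{3} + 0 = - \frac{16}{3}$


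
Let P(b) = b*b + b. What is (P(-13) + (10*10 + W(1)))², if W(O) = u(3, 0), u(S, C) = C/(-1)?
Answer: 65536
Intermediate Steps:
u(S, C) = -C (u(S, C) = C*(-1) = -C)
P(b) = b + b² (P(b) = b² + b = b + b²)
W(O) = 0 (W(O) = -1*0 = 0)
(P(-13) + (10*10 + W(1)))² = (-13*(1 - 13) + (10*10 + 0))² = (-13*(-12) + (100 + 0))² = (156 + 100)² = 256² = 65536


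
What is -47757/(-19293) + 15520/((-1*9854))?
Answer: 28528353/31685537 ≈ 0.90036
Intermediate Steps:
-47757/(-19293) + 15520/((-1*9854)) = -47757*(-1/19293) + 15520/(-9854) = 15919/6431 + 15520*(-1/9854) = 15919/6431 - 7760/4927 = 28528353/31685537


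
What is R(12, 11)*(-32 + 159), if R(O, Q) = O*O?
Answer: 18288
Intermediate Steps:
R(O, Q) = O²
R(12, 11)*(-32 + 159) = 12²*(-32 + 159) = 144*127 = 18288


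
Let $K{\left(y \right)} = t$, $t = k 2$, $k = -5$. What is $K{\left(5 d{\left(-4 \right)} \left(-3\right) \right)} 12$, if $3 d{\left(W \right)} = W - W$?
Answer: $-120$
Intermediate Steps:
$d{\left(W \right)} = 0$ ($d{\left(W \right)} = \frac{W - W}{3} = \frac{1}{3} \cdot 0 = 0$)
$t = -10$ ($t = \left(-5\right) 2 = -10$)
$K{\left(y \right)} = -10$
$K{\left(5 d{\left(-4 \right)} \left(-3\right) \right)} 12 = \left(-10\right) 12 = -120$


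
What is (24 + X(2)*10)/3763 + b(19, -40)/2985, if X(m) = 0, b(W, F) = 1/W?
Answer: 1364923/213418545 ≈ 0.0063955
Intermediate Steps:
(24 + X(2)*10)/3763 + b(19, -40)/2985 = (24 + 0*10)/3763 + 1/(19*2985) = (24 + 0)*(1/3763) + (1/19)*(1/2985) = 24*(1/3763) + 1/56715 = 24/3763 + 1/56715 = 1364923/213418545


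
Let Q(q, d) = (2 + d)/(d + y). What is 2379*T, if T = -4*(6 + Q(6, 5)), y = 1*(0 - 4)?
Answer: -123708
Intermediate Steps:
y = -4 (y = 1*(-4) = -4)
Q(q, d) = (2 + d)/(-4 + d) (Q(q, d) = (2 + d)/(d - 4) = (2 + d)/(-4 + d))
T = -52 (T = -4*(6 + (2 + 5)/(-4 + 5)) = -4*(6 + 7/1) = -4*(6 + 1*7) = -4*(6 + 7) = -4*13 = -52)
2379*T = 2379*(-52) = -123708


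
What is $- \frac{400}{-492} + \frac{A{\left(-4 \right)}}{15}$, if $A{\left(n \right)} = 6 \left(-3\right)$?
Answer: $- \frac{238}{615} \approx -0.38699$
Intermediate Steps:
$A{\left(n \right)} = -18$
$- \frac{400}{-492} + \frac{A{\left(-4 \right)}}{15} = - \frac{400}{-492} - \frac{18}{15} = \left(-400\right) \left(- \frac{1}{492}\right) - \frac{6}{5} = \frac{100}{123} - \frac{6}{5} = - \frac{238}{615}$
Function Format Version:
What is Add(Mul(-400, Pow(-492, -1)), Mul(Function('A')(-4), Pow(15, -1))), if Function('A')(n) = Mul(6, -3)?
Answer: Rational(-238, 615) ≈ -0.38699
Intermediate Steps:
Function('A')(n) = -18
Add(Mul(-400, Pow(-492, -1)), Mul(Function('A')(-4), Pow(15, -1))) = Add(Mul(-400, Pow(-492, -1)), Mul(-18, Pow(15, -1))) = Add(Mul(-400, Rational(-1, 492)), Mul(-18, Rational(1, 15))) = Add(Rational(100, 123), Rational(-6, 5)) = Rational(-238, 615)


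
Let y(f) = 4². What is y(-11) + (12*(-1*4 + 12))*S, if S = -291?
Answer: -27920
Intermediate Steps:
y(f) = 16
y(-11) + (12*(-1*4 + 12))*S = 16 + (12*(-1*4 + 12))*(-291) = 16 + (12*(-4 + 12))*(-291) = 16 + (12*8)*(-291) = 16 + 96*(-291) = 16 - 27936 = -27920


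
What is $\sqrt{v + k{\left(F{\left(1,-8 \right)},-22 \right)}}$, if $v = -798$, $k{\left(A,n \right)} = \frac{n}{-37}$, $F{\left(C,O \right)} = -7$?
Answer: $\frac{8 i \sqrt{17057}}{37} \approx 28.238 i$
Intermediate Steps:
$k{\left(A,n \right)} = - \frac{n}{37}$ ($k{\left(A,n \right)} = n \left(- \frac{1}{37}\right) = - \frac{n}{37}$)
$\sqrt{v + k{\left(F{\left(1,-8 \right)},-22 \right)}} = \sqrt{-798 - - \frac{22}{37}} = \sqrt{-798 + \frac{22}{37}} = \sqrt{- \frac{29504}{37}} = \frac{8 i \sqrt{17057}}{37}$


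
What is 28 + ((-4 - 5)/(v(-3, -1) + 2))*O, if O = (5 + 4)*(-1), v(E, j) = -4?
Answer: -25/2 ≈ -12.500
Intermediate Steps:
O = -9 (O = 9*(-1) = -9)
28 + ((-4 - 5)/(v(-3, -1) + 2))*O = 28 + ((-4 - 5)/(-4 + 2))*(-9) = 28 - 9/(-2)*(-9) = 28 - 9*(-½)*(-9) = 28 + (9/2)*(-9) = 28 - 81/2 = -25/2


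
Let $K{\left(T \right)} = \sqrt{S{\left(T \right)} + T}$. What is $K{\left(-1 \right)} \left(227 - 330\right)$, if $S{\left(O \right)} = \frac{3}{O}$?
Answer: $- 206 i \approx - 206.0 i$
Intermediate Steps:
$K{\left(T \right)} = \sqrt{T + \frac{3}{T}}$ ($K{\left(T \right)} = \sqrt{\frac{3}{T} + T} = \sqrt{T + \frac{3}{T}}$)
$K{\left(-1 \right)} \left(227 - 330\right) = \sqrt{-1 + \frac{3}{-1}} \left(227 - 330\right) = \sqrt{-1 + 3 \left(-1\right)} \left(-103\right) = \sqrt{-1 - 3} \left(-103\right) = \sqrt{-4} \left(-103\right) = 2 i \left(-103\right) = - 206 i$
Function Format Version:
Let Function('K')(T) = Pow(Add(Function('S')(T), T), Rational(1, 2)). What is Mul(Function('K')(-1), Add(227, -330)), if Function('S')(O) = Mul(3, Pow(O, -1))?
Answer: Mul(-206, I) ≈ Mul(-206.00, I)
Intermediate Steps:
Function('K')(T) = Pow(Add(T, Mul(3, Pow(T, -1))), Rational(1, 2)) (Function('K')(T) = Pow(Add(Mul(3, Pow(T, -1)), T), Rational(1, 2)) = Pow(Add(T, Mul(3, Pow(T, -1))), Rational(1, 2)))
Mul(Function('K')(-1), Add(227, -330)) = Mul(Pow(Add(-1, Mul(3, Pow(-1, -1))), Rational(1, 2)), Add(227, -330)) = Mul(Pow(Add(-1, Mul(3, -1)), Rational(1, 2)), -103) = Mul(Pow(Add(-1, -3), Rational(1, 2)), -103) = Mul(Pow(-4, Rational(1, 2)), -103) = Mul(Mul(2, I), -103) = Mul(-206, I)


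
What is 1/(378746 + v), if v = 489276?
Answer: 1/868022 ≈ 1.1520e-6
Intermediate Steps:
1/(378746 + v) = 1/(378746 + 489276) = 1/868022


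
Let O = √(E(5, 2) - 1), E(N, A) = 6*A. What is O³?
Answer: 11*√11 ≈ 36.483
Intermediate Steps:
O = √11 (O = √(6*2 - 1) = √(12 - 1) = √11 ≈ 3.3166)
O³ = (√11)³ = 11*√11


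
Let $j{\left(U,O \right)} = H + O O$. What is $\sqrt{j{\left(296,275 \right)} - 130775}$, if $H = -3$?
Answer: $i \sqrt{55153} \approx 234.85 i$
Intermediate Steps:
$j{\left(U,O \right)} = -3 + O^{2}$ ($j{\left(U,O \right)} = -3 + O O = -3 + O^{2}$)
$\sqrt{j{\left(296,275 \right)} - 130775} = \sqrt{\left(-3 + 275^{2}\right) - 130775} = \sqrt{\left(-3 + 75625\right) + \left(-206127 + 75352\right)} = \sqrt{75622 - 130775} = \sqrt{-55153} = i \sqrt{55153}$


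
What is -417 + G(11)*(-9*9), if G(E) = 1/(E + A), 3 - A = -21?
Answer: -14676/35 ≈ -419.31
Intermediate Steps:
A = 24 (A = 3 - 1*(-21) = 3 + 21 = 24)
G(E) = 1/(24 + E) (G(E) = 1/(E + 24) = 1/(24 + E))
-417 + G(11)*(-9*9) = -417 + (-9*9)/(24 + 11) = -417 - 81/35 = -14676/35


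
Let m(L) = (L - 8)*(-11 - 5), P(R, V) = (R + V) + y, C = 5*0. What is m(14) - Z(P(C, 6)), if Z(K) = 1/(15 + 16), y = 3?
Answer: -2977/31 ≈ -96.032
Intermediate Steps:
C = 0
P(R, V) = 3 + R + V (P(R, V) = (R + V) + 3 = 3 + R + V)
m(L) = 128 - 16*L (m(L) = (-8 + L)*(-16) = 128 - 16*L)
Z(K) = 1/31
m(14) - Z(P(C, 6)) = (128 - 16*14) - 1*1/31 = (128 - 224) - 1/31 = -96 - 1/31 = -2977/31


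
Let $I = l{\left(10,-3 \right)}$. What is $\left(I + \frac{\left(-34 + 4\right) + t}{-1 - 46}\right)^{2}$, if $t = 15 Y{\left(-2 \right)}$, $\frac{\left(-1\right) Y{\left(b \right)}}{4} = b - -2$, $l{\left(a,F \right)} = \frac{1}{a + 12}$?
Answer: $\frac{499849}{1069156} \approx 0.46752$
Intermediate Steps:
$l{\left(a,F \right)} = \frac{1}{12 + a}$
$I = \frac{1}{22}$ ($I = \frac{1}{12 + 10} = \frac{1}{22} \approx 0.045455$)
$Y{\left(b \right)} = -8 - 4 b$ ($Y{\left(b \right)} = - 4 \left(b - -2\right) = - 4 \left(b + 2\right) = - 4 \left(2 + b\right) = -8 - 4 b$)
$t = 0$ ($t = 15 \left(-8 - -8\right) = 15 \left(-8 + 8\right) = 15 \cdot 0 = 0$)
$\left(I + \frac{\left(-34 + 4\right) + t}{-1 - 46}\right)^{2} = \left(\frac{1}{22} + \frac{\left(-34 + 4\right) + 0}{-1 - 46}\right)^{2} = \left(\frac{1}{22} + \frac{-30 + 0}{-47}\right)^{2} = \left(\frac{1}{22} - - \frac{30}{47}\right)^{2} = \left(\frac{1}{22} + \frac{30}{47}\right)^{2} = \left(\frac{707}{1034}\right)^{2} = \frac{499849}{1069156}$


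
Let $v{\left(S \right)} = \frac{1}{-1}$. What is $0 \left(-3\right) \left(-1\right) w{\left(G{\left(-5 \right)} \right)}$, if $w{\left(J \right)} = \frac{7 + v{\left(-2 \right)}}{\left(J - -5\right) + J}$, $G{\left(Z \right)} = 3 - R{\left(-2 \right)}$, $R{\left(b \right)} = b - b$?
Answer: $0$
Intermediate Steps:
$R{\left(b \right)} = 0$
$v{\left(S \right)} = -1$
$G{\left(Z \right)} = 3$ ($G{\left(Z \right)} = 3 - 0 = 3 + 0 = 3$)
$w{\left(J \right)} = \frac{6}{5 + 2 J}$ ($w{\left(J \right)} = \frac{7 - 1}{\left(J - -5\right) + J} = \frac{6}{\left(J + 5\right) + J} = \frac{6}{\left(5 + J\right) + J} = \frac{6}{5 + 2 J}$)
$0 \left(-3\right) \left(-1\right) w{\left(G{\left(-5 \right)} \right)} = 0 \left(-3\right) \left(-1\right) \frac{6}{5 + 2 \cdot 3} = 0 \left(-1\right) \frac{6}{5 + 6} = 0 \cdot \frac{6}{11} = 0$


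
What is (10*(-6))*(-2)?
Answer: 120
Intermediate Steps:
(10*(-6))*(-2) = -60*(-2) = 120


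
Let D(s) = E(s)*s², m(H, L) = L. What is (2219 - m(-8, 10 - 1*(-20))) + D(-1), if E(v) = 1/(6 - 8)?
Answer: 4377/2 ≈ 2188.5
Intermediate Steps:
E(v) = -½ (E(v) = 1/(-2) = -½)
D(s) = -s²/2
(2219 - m(-8, 10 - 1*(-20))) + D(-1) = (2219 - (10 - 1*(-20))) - ½*(-1)² = (2219 - (10 + 20)) - ½*1 = (2219 - 1*30) - ½ = (2219 - 30) - ½ = 2189 - ½ = 4377/2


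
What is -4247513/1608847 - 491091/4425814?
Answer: -19588792782659/7120457576458 ≈ -2.7511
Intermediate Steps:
-4247513/1608847 - 491091/4425814 = -19588792782659/7120457576458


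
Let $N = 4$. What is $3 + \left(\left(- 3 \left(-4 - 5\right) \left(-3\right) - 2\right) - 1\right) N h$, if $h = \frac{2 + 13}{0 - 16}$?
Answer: $318$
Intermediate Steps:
$h = - \frac{15}{16}$ ($h = \frac{15}{-16} = 15 \left(- \frac{1}{16}\right) = - \frac{15}{16} \approx -0.9375$)
$3 + \left(\left(- 3 \left(-4 - 5\right) \left(-3\right) - 2\right) - 1\right) N h = 3 + \left(\left(- 3 \left(-4 - 5\right) \left(-3\right) - 2\right) - 1\right) 4 \left(- \frac{15}{16}\right) = 3 + \left(\left(\left(-3\right) \left(-9\right) \left(-3\right) - 2\right) - 1\right) 4 \left(- \frac{15}{16}\right) = 3 + \left(\left(27 \left(-3\right) - 2\right) - 1\right) 4 \left(- \frac{15}{16}\right) = 3 + \left(\left(-81 - 2\right) - 1\right) 4 \left(- \frac{15}{16}\right) = 3 + \left(-83 - 1\right) 4 \left(- \frac{15}{16}\right) = 3 + \left(-84\right) 4 \left(- \frac{15}{16}\right) = 3 - -315 = 3 + 315 = 318$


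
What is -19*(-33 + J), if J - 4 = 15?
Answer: 266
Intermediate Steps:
J = 19 (J = 4 + 15 = 19)
-19*(-33 + J) = -19*(-33 + 19) = -19*(-14) = 266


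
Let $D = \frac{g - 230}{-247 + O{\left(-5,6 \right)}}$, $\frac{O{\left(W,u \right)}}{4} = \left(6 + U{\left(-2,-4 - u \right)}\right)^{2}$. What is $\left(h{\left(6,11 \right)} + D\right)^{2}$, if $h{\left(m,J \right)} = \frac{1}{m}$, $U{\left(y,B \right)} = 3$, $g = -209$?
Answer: $\frac{6538249}{213444} \approx 30.632$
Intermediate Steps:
$O{\left(W,u \right)} = 324$ ($O{\left(W,u \right)} = 4 \left(6 + 3\right)^{2} = 4 \cdot 9^{2} = 4 \cdot 81 = 324$)
$D = - \frac{439}{77}$ ($D = \frac{-209 - 230}{-247 + 324} = - \frac{439}{77} \approx -5.7013$)
$\left(h{\left(6,11 \right)} + D\right)^{2} = \left(\frac{1}{6} - \frac{439}{77}\right)^{2} = \left(- \frac{2557}{462}\right)^{2} = \frac{6538249}{213444}$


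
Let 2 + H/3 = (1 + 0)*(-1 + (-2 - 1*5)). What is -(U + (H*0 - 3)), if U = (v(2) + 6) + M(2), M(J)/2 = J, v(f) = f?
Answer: -9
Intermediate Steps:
M(J) = 2*J
H = -30 (H = -6 + 3*((1 + 0)*(-1 + (-2 - 1*5))) = -6 + 3*(1*(-1 + (-2 - 5))) = -6 + 3*(1*(-1 - 7)) = -6 + 3*(1*(-8)) = -6 + 3*(-8) = -6 - 24 = -30)
U = 12 (U = (2 + 6) + 2*2 = 8 + 4 = 12)
-(U + (H*0 - 3)) = -(12 + (-30*0 - 3)) = -(12 + (0 - 3)) = -(12 - 3) = -1*9 = -9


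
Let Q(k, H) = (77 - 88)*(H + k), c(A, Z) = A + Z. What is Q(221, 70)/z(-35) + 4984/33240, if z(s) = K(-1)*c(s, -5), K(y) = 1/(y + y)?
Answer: -2657539/16620 ≈ -159.90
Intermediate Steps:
K(y) = 1/(2*y)
z(s) = 5/2 - s/2 (z(s) = ((½)/(-1))*(s - 5) = ((½)*(-1))*(-5 + s) = -(-5 + s)/2 = 5/2 - s/2)
Q(k, H) = -11*H - 11*k (Q(k, H) = -11*(H + k) = -11*H - 11*k)
Q(221, 70)/z(-35) + 4984/33240 = (-11*70 - 11*221)/(5/2 - ½*(-35)) + 4984/33240 = (-770 - 2431)/(5/2 + 35/2) + 4984*(1/33240) = -3201/20 + 623/4155 = -2657539/16620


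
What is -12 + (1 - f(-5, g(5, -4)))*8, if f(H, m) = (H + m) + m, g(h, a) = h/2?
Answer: -4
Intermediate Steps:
g(h, a) = h/2 (g(h, a) = h*(½) = h/2)
f(H, m) = H + 2*m
-12 + (1 - f(-5, g(5, -4)))*8 = -12 + (1 - (-5 + 2*((½)*5)))*8 = -12 + (1 - (-5 + 2*(5/2)))*8 = -12 + (1 - (-5 + 5))*8 = -12 + (1 - 1*0)*8 = -12 + (1 + 0)*8 = -12 + 1*8 = -12 + 8 = -4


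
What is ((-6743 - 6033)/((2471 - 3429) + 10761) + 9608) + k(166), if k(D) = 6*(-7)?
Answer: 93762722/9803 ≈ 9564.7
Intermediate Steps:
k(D) = -42
((-6743 - 6033)/((2471 - 3429) + 10761) + 9608) + k(166) = ((-6743 - 6033)/((2471 - 3429) + 10761) + 9608) - 42 = (-12776/(-958 + 10761) + 9608) - 42 = (-12776/9803 + 9608) - 42 = 94174448/9803 - 42 = 93762722/9803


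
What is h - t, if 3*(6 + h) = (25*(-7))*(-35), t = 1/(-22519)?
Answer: 137523536/67557 ≈ 2035.7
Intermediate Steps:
t = -1/22519 ≈ -4.4407e-5
h = 6107/3 (h = -6 + ((25*(-7))*(-35))/3 = -6 + (-175*(-35))/3 = -6 + (⅓)*6125 = -6 + 6125/3 = 6107/3 ≈ 2035.7)
h - t = 6107/3 - 1*(-1/22519) = 6107/3 + 1/22519 = 137523536/67557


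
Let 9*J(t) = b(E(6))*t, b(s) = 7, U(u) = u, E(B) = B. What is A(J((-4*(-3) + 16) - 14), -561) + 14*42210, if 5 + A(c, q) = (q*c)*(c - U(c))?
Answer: 590935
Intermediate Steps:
J(t) = 7*t/9 (J(t) = (7*t)/9 = 7*t/9)
A(c, q) = -5 (A(c, q) = -5 + (q*c)*(c - c) = -5 + (c*q)*0 = -5 + 0 = -5)
A(J((-4*(-3) + 16) - 14), -561) + 14*42210 = -5 + 14*42210 = -5 + 590940 = 590935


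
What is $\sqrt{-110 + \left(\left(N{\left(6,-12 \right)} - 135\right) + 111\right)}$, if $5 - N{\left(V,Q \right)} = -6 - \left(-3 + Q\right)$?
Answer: $i \sqrt{138} \approx 11.747 i$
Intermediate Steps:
$N{\left(V,Q \right)} = 8 + Q$ ($N{\left(V,Q \right)} = 5 - \left(-6 - \left(-3 + Q\right)\right) = 5 - \left(-3 - Q\right) = 5 + \left(3 + Q\right) = 8 + Q$)
$\sqrt{-110 + \left(\left(N{\left(6,-12 \right)} - 135\right) + 111\right)} = \sqrt{-110 + \left(\left(\left(8 - 12\right) - 135\right) + 111\right)} = \sqrt{-110 + \left(\left(-4 - 135\right) + 111\right)} = \sqrt{-110 + \left(-139 + 111\right)} = \sqrt{-110 - 28} = \sqrt{-138} = i \sqrt{138}$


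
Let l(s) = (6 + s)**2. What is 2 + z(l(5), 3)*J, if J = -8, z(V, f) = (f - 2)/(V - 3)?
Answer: 114/59 ≈ 1.9322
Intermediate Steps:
z(V, f) = (-2 + f)/(-3 + V)
2 + z(l(5), 3)*J = 2 + ((-2 + 3)/(-3 + (6 + 5)**2))*(-8) = 2 + (1/(-3 + 11**2))*(-8) = 2 + (1/(-3 + 121))*(-8) = 2 + (1/118)*(-8) = 2 - 4/59 = 114/59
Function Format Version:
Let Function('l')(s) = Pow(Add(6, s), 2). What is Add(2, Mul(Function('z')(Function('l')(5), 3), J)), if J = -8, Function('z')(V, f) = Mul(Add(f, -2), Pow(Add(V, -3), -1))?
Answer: Rational(114, 59) ≈ 1.9322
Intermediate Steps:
Function('z')(V, f) = Mul(Pow(Add(-3, V), -1), Add(-2, f)) (Function('z')(V, f) = Mul(Add(-2, f), Pow(Add(-3, V), -1)) = Mul(Pow(Add(-3, V), -1), Add(-2, f)))
Add(2, Mul(Function('z')(Function('l')(5), 3), J)) = Add(2, Mul(Mul(Pow(Add(-3, Pow(Add(6, 5), 2)), -1), Add(-2, 3)), -8)) = Add(2, Mul(Mul(Pow(Add(-3, Pow(11, 2)), -1), 1), -8)) = Add(2, Mul(Mul(Pow(Add(-3, 121), -1), 1), -8)) = Add(2, Mul(Mul(Pow(118, -1), 1), -8)) = Add(2, Mul(Mul(Rational(1, 118), 1), -8)) = Add(2, Mul(Rational(1, 118), -8)) = Add(2, Rational(-4, 59)) = Rational(114, 59)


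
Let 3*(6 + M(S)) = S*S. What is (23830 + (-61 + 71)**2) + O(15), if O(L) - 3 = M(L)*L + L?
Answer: 24983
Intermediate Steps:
M(S) = -6 + S**2/3 (M(S) = -6 + (S*S)/3 = -6 + S**2/3)
O(L) = 3 + L + L*(-6 + L**2/3) (O(L) = 3 + ((-6 + L**2/3)*L + L) = 3 + (L*(-6 + L**2/3) + L) = 3 + (L + L*(-6 + L**2/3)) = 3 + L + L*(-6 + L**2/3))
(23830 + (-61 + 71)**2) + O(15) = (23830 + (-61 + 71)**2) + (3 - 5*15 + (1/3)*15**3) = (23830 + 10**2) + (3 - 75 + (1/3)*3375) = (23830 + 100) + (3 - 75 + 1125) = 23930 + 1053 = 24983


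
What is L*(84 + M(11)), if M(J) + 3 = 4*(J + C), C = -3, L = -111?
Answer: -12543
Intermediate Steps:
M(J) = -15 + 4*J (M(J) = -3 + 4*(J - 3) = -3 + 4*(-3 + J) = -3 + (-12 + 4*J) = -15 + 4*J)
L*(84 + M(11)) = -111*(84 + (-15 + 4*11)) = -111*(84 + (-15 + 44)) = -111*(84 + 29) = -111*113 = -12543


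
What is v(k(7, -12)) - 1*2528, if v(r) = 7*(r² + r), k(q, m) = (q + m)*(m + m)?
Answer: 99112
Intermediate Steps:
k(q, m) = 2*m*(m + q) (k(q, m) = (m + q)*(2*m) = 2*m*(m + q))
v(r) = 7*r + 7*r² (v(r) = 7*(r + r²) = 7*r + 7*r²)
v(k(7, -12)) - 1*2528 = 7*(2*(-12)*(-12 + 7))*(1 + 2*(-12)*(-12 + 7)) - 1*2528 = 7*(2*(-12)*(-5))*(1 + 2*(-12)*(-5)) - 2528 = 7*120*(1 + 120) - 2528 = 7*120*121 - 2528 = 101640 - 2528 = 99112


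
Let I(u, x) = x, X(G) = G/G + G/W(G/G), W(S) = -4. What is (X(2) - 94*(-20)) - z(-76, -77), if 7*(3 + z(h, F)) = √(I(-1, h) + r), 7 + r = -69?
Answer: 3767/2 - 2*I*√38/7 ≈ 1883.5 - 1.7613*I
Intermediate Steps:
X(G) = 1 - G/4 (X(G) = G/G + G/(-4) = 1 + G*(-¼) = 1 - G/4)
r = -76 (r = -7 - 69 = -76)
z(h, F) = -3 + √(-76 + h)/7 (z(h, F) = -3 + √(h - 76)/7 = -3 + √(-76 + h)/7)
(X(2) - 94*(-20)) - z(-76, -77) = ((1 - ¼*2) - 94*(-20)) - (-3 + √(-76 - 76)/7) = ((1 - ½) + 1880) - (-3 + √(-152)/7) = (½ + 1880) - (-3 + (2*I*√38)/7) = 3761/2 - (-3 + 2*I*√38/7) = 3761/2 + (3 - 2*I*√38/7) = 3767/2 - 2*I*√38/7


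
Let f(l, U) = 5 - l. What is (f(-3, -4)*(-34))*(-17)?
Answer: 4624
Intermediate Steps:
(f(-3, -4)*(-34))*(-17) = ((5 - 1*(-3))*(-34))*(-17) = ((5 + 3)*(-34))*(-17) = (8*(-34))*(-17) = -272*(-17) = 4624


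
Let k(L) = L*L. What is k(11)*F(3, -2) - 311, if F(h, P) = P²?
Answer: 173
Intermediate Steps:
k(L) = L²
k(11)*F(3, -2) - 311 = 11²*(-2)² - 311 = 121*4 - 311 = 484 - 311 = 173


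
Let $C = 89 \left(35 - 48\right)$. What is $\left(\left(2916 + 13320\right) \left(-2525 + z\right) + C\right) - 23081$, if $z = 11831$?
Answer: $151067978$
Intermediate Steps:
$C = -1157$ ($C = 89 \left(-13\right) = -1157$)
$\left(\left(2916 + 13320\right) \left(-2525 + z\right) + C\right) - 23081 = \left(\left(2916 + 13320\right) \left(-2525 + 11831\right) - 1157\right) - 23081 = \left(16236 \cdot 9306 - 1157\right) - 23081 = \left(151092216 - 1157\right) - 23081 = 151091059 - 23081 = 151067978$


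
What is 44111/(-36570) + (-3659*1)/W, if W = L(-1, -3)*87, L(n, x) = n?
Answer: 43323991/1060530 ≈ 40.851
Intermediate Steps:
W = -87 (W = -1*87 = -87)
44111/(-36570) + (-3659*1)/W = 44111/(-36570) - 3659*1/(-87) = 44111*(-1/36570) - 3659*(-1/87) = -44111/36570 + 3659/87 = 43323991/1060530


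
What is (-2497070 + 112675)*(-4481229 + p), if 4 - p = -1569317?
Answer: 6943138875660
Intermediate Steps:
p = 1569321 (p = 4 - 1*(-1569317) = 4 + 1569317 = 1569321)
(-2497070 + 112675)*(-4481229 + p) = (-2497070 + 112675)*(-4481229 + 1569321) = -2384395*(-2911908) = 6943138875660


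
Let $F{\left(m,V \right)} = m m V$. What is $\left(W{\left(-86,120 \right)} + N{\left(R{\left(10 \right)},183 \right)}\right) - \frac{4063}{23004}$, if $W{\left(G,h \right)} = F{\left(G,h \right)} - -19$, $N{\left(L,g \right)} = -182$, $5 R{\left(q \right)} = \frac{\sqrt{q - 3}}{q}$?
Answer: $\frac{20412756365}{23004} \approx 8.8736 \cdot 10^{5}$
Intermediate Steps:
$F{\left(m,V \right)} = V m^{2}$ ($F{\left(m,V \right)} = m^{2} V = V m^{2}$)
$R{\left(q \right)} = \frac{\sqrt{-3 + q}}{5 q}$ ($R{\left(q \right)} = \frac{\sqrt{q - 3} \frac{1}{q}}{5} = \frac{\sqrt{-3 + q} \frac{1}{q}}{5} = \frac{\frac{1}{q} \sqrt{-3 + q}}{5} = \frac{\sqrt{-3 + q}}{5 q}$)
$W{\left(G,h \right)} = 19 + h G^{2}$ ($W{\left(G,h \right)} = h G^{2} - -19 = h G^{2} + 19 = 19 + h G^{2}$)
$\left(W{\left(-86,120 \right)} + N{\left(R{\left(10 \right)},183 \right)}\right) - \frac{4063}{23004} = \left(\left(19 + 120 \left(-86\right)^{2}\right) - 182\right) - \frac{4063}{23004} = \left(\left(19 + 120 \cdot 7396\right) - 182\right) - \frac{4063}{23004} = \left(\left(19 + 887520\right) - 182\right) - \frac{4063}{23004} = \left(887539 - 182\right) - \frac{4063}{23004} = 887357 - \frac{4063}{23004} = \frac{20412756365}{23004}$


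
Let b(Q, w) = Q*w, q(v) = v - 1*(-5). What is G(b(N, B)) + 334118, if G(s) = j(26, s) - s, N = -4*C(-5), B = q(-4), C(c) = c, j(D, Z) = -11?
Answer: 334087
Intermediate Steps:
q(v) = 5 + v (q(v) = v + 5 = 5 + v)
B = 1 (B = 5 - 4 = 1)
N = 20 (N = -4*(-5) = 20)
G(s) = -11 - s
G(b(N, B)) + 334118 = (-11 - 20) + 334118 = -31 + 334118 = 334087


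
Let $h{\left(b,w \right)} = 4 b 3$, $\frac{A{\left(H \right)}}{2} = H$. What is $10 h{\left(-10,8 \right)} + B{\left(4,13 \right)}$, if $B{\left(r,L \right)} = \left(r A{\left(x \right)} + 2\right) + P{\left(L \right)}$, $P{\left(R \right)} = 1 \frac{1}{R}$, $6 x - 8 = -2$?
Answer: $- \frac{15469}{13} \approx -1189.9$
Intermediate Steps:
$x = 1$ ($x = \frac{4}{3} + \frac{1}{6} \left(-2\right) = \frac{4}{3} - \frac{1}{3} = 1$)
$A{\left(H \right)} = 2 H$
$P{\left(R \right)} = \frac{1}{R}$
$h{\left(b,w \right)} = 12 b$
$B{\left(r,L \right)} = 2 + \frac{1}{L} + 2 r$ ($B{\left(r,L \right)} = \left(r 2 \cdot 1 + 2\right) + \frac{1}{L} = \left(r 2 + 2\right) + \frac{1}{L} = \left(2 r + 2\right) + \frac{1}{L} = \left(2 + 2 r\right) + \frac{1}{L} = 2 + \frac{1}{L} + 2 r$)
$10 h{\left(-10,8 \right)} + B{\left(4,13 \right)} = 10 \cdot 12 \left(-10\right) + \left(2 + \frac{1}{13} + 2 \cdot 4\right) = 10 \left(-120\right) + \left(2 + \frac{1}{13} + 8\right) = -1200 + \frac{131}{13} = - \frac{15469}{13}$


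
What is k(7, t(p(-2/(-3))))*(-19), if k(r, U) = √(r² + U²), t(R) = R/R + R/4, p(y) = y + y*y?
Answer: -19*√16405/18 ≈ -135.20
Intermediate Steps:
p(y) = y + y²
t(R) = 1 + R/4 (t(R) = 1 + R*(¼) = 1 + R/4)
k(r, U) = √(U² + r²)
k(7, t(p(-2/(-3))))*(-19) = √((1 + ((-2/(-3))*(1 - 2/(-3)))/4)² + 7²)*(-19) = √((1 + ((-2*(-⅓))*(1 - 2*(-⅓)))/4)² + 49)*(-19) = √((1 + (2*(1 + ⅔)/3)/4)² + 49)*(-19) = √((1 + ((⅔)*(5/3))/4)² + 49)*(-19) = √((1 + (¼)*(10/9))² + 49)*(-19) = √((1 + 5/18)² + 49)*(-19) = √((23/18)² + 49)*(-19) = √(529/324 + 49)*(-19) = √(16405/324)*(-19) = (√16405/18)*(-19) = -19*√16405/18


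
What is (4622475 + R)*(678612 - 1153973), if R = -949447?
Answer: -1746014263108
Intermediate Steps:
(4622475 + R)*(678612 - 1153973) = (4622475 - 949447)*(678612 - 1153973) = 3673028*(-475361) = -1746014263108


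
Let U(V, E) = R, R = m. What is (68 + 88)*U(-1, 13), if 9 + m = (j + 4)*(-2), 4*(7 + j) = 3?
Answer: -702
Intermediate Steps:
j = -25/4 (j = -7 + (1/4)*3 = -7 + 3/4 = -25/4 ≈ -6.2500)
m = -9/2 (m = -9 + (-25/4 + 4)*(-2) = -9 - 9/4*(-2) = -9 + 9/2 = -9/2 ≈ -4.5000)
R = -9/2 ≈ -4.5000
U(V, E) = -9/2
(68 + 88)*U(-1, 13) = (68 + 88)*(-9/2) = 156*(-9/2) = -702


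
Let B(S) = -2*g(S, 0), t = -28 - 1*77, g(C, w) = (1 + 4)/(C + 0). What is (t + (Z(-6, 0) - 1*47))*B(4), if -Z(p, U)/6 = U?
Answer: 380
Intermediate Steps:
g(C, w) = 5/C
Z(p, U) = -6*U
t = -105 (t = -28 - 77 = -105)
B(S) = -10/S
(t + (Z(-6, 0) - 1*47))*B(4) = (-105 + (-6*0 - 1*47))*(-10/4) = (-105 + (0 - 47))*(-10*1/4) = (-105 - 47)*(-5/2) = -152*(-5/2) = 380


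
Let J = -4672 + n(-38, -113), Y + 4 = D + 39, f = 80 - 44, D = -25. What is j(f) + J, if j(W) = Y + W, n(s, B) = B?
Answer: -4739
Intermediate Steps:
f = 36
Y = 10 (Y = -4 + (-25 + 39) = -4 + 14 = 10)
J = -4785 (J = -4672 - 113 = -4785)
j(W) = 10 + W
j(f) + J = (10 + 36) - 4785 = 46 - 4785 = -4739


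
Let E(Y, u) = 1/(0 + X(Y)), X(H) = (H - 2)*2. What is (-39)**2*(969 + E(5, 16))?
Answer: 2948205/2 ≈ 1.4741e+6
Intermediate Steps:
X(H) = -4 + 2*H (X(H) = (-2 + H)*2 = -4 + 2*H)
E(Y, u) = 1/(-4 + 2*Y) (E(Y, u) = 1/(0 + (-4 + 2*Y)) = 1/(-4 + 2*Y))
(-39)**2*(969 + E(5, 16)) = (-39)**2*(969 + 1/(2*(-2 + 5))) = 1521*(969 + (1/2)/3) = 1521*(969 + (1/2)*(1/3)) = 1521*(969 + 1/6) = 1521*(5815/6) = 2948205/2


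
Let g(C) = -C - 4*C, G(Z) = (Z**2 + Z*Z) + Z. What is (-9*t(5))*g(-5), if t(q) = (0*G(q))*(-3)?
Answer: 0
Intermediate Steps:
G(Z) = Z + 2*Z**2 (G(Z) = (Z**2 + Z**2) + Z = 2*Z**2 + Z = Z + 2*Z**2)
g(C) = -5*C
t(q) = 0 (t(q) = (0*(q*(1 + 2*q)))*(-3) = 0*(-3) = 0)
(-9*t(5))*g(-5) = (-9*0)*(-5*(-5)) = 0*25 = 0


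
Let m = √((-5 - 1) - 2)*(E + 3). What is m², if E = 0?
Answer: -72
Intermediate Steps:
m = 6*I*√2 (m = √((-5 - 1) - 2)*(0 + 3) = √(-6 - 2)*3 = √(-8)*3 = (2*I*√2)*3 = 6*I*√2 ≈ 8.4853*I)
m² = (6*I*√2)² = -72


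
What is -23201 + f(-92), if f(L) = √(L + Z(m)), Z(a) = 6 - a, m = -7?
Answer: -23201 + I*√79 ≈ -23201.0 + 8.8882*I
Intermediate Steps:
f(L) = √(13 + L) (f(L) = √(L + (6 - 1*(-7))) = √(L + (6 + 7)) = √(L + 13) = √(13 + L))
-23201 + f(-92) = -23201 + √(13 - 92) = -23201 + √(-79) = -23201 + I*√79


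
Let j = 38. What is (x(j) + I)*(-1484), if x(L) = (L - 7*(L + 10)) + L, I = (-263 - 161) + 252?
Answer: 641088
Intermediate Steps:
I = -172 (I = -424 + 252 = -172)
x(L) = -70 - 5*L (x(L) = (L - 7*(10 + L)) + L = (L + (-70 - 7*L)) + L = (-70 - 6*L) + L = -70 - 5*L)
(x(j) + I)*(-1484) = ((-70 - 5*38) - 172)*(-1484) = ((-70 - 190) - 172)*(-1484) = (-260 - 172)*(-1484) = -432*(-1484) = 641088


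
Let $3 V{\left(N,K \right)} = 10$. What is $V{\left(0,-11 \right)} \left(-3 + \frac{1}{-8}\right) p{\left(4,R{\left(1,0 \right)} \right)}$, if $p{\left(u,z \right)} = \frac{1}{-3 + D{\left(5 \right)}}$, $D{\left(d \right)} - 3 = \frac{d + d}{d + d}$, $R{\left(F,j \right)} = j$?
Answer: $- \frac{125}{12} \approx -10.417$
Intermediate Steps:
$D{\left(d \right)} = 4$ ($D{\left(d \right)} = 3 + \frac{d + d}{d + d} = 3 + \frac{2 d}{2 d} = 3 + 2 d \frac{1}{2 d} = 3 + 1 = 4$)
$V{\left(N,K \right)} = \frac{10}{3}$ ($V{\left(N,K \right)} = \frac{1}{3} \cdot 10 = \frac{10}{3}$)
$p{\left(u,z \right)} = 1$ ($p{\left(u,z \right)} = \frac{1}{-3 + 4} = 1^{-1} = 1$)
$V{\left(0,-11 \right)} \left(-3 + \frac{1}{-8}\right) p{\left(4,R{\left(1,0 \right)} \right)} = \frac{10 \left(-3 + \frac{1}{-8}\right) 1}{3} = \frac{10 \left(-3 - \frac{1}{8}\right) 1}{3} = \frac{10 \left(\left(- \frac{25}{8}\right) 1\right)}{3} = \frac{10}{3} \left(- \frac{25}{8}\right) = - \frac{125}{12}$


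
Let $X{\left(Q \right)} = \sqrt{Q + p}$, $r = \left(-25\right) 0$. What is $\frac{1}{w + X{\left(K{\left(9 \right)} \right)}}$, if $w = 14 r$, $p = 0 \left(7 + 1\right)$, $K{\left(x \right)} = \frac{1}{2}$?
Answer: $\sqrt{2} \approx 1.4142$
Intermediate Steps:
$r = 0$
$K{\left(x \right)} = \frac{1}{2}$
$p = 0$ ($p = 0 \cdot 8 = 0$)
$X{\left(Q \right)} = \sqrt{Q}$ ($X{\left(Q \right)} = \sqrt{Q + 0} = \sqrt{Q}$)
$w = 0$ ($w = 14 \cdot 0 = 0$)
$\frac{1}{w + X{\left(K{\left(9 \right)} \right)}} = \frac{1}{0 + \sqrt{\frac{1}{2}}} = \frac{1}{0 + \frac{\sqrt{2}}{2}} = \frac{1}{\frac{1}{2} \sqrt{2}} = \sqrt{2}$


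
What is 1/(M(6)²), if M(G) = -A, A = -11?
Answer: 1/121 ≈ 0.0082645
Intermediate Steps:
M(G) = 11 (M(G) = -1*(-11) = 11)
1/(M(6)²) = 1/(11²) = 1/121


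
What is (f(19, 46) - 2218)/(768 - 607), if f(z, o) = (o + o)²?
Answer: 6246/161 ≈ 38.795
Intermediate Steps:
f(z, o) = 4*o² (f(z, o) = (2*o)² = 4*o²)
(f(19, 46) - 2218)/(768 - 607) = (4*46² - 2218)/(768 - 607) = (4*2116 - 2218)/161 = (8464 - 2218)*(1/161) = 6246*(1/161) = 6246/161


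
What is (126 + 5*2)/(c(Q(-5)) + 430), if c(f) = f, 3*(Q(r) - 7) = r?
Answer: 204/653 ≈ 0.31240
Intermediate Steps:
Q(r) = 7 + r/3
(126 + 5*2)/(c(Q(-5)) + 430) = (126 + 5*2)/((7 + (⅓)*(-5)) + 430) = (126 + 10)/((7 - 5/3) + 430) = 136/(16/3 + 430) = 136/(1306/3) = 136*(3/1306) = 204/653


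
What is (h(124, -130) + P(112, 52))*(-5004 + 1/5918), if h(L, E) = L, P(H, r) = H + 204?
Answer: -592273420/269 ≈ -2.2018e+6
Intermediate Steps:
P(H, r) = 204 + H
(h(124, -130) + P(112, 52))*(-5004 + 1/5918) = (124 + (204 + 112))*(-5004 + 1/5918) = (124 + 316)*(-5004 + 1/5918) = 440*(-29613671/5918) = -592273420/269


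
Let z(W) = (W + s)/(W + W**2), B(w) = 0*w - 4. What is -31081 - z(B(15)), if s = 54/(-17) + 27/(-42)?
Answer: -88765475/2856 ≈ -31080.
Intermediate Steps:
s = -909/238 (s = 54*(-1/17) + 27*(-1/42) = -54/17 - 9/14 = -909/238 ≈ -3.8193)
B(w) = -4 (B(w) = 0 - 4 = -4)
z(W) = (-909/238 + W)/(W + W**2) (z(W) = (W - 909/238)/(W + W**2) = (-909/238 + W)/(W + W**2))
-31081 - z(B(15)) = -31081 - (-909/238 - 4)/((-4)*(1 - 4)) = -31081 - (-1)*(-1861)/(4*(-3)*238) = -31081 - (-1)*(-1)*(-1861)/(4*3*238) = -31081 - 1*(-1861/2856) = -31081 + 1861/2856 = -88765475/2856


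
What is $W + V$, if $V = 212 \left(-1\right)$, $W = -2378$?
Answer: $-2590$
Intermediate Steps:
$V = -212$
$W + V = -2378 - 212 = -2590$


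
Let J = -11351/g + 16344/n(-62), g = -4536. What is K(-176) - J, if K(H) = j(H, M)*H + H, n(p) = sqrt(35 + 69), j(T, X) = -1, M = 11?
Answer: -11351/4536 - 4086*sqrt(26)/13 ≈ -1605.2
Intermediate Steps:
n(p) = 2*sqrt(26) (n(p) = sqrt(104) = 2*sqrt(26))
J = 11351/4536 + 4086*sqrt(26)/13 (J = -11351/(-4536) + 16344/((2*sqrt(26))) = -11351*(-1/4536) + 16344*(sqrt(26)/52) = 11351/4536 + 4086*sqrt(26)/13 ≈ 1605.2)
K(H) = 0 (K(H) = -H + H = 0)
K(-176) - J = 0 - (11351/4536 + 4086*sqrt(26)/13) = 0 + (-11351/4536 - 4086*sqrt(26)/13) = -11351/4536 - 4086*sqrt(26)/13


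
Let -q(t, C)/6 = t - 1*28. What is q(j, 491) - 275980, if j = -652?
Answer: -271900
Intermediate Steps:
q(t, C) = 168 - 6*t (q(t, C) = -6*(t - 1*28) = -6*(t - 28) = -6*(-28 + t) = 168 - 6*t)
q(j, 491) - 275980 = (168 - 6*(-652)) - 275980 = (168 + 3912) - 275980 = 4080 - 275980 = -271900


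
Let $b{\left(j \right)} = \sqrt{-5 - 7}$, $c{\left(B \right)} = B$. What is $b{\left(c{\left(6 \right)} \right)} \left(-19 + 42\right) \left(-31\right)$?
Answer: $- 1426 i \sqrt{3} \approx - 2469.9 i$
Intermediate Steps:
$b{\left(j \right)} = 2 i \sqrt{3}$ ($b{\left(j \right)} = \sqrt{-5 - 7} = \sqrt{-12} = 2 i \sqrt{3}$)
$b{\left(c{\left(6 \right)} \right)} \left(-19 + 42\right) \left(-31\right) = 2 i \sqrt{3} \left(-19 + 42\right) \left(-31\right) = 2 i \sqrt{3} \cdot 23 \left(-31\right) = 46 i \sqrt{3} \left(-31\right) = - 1426 i \sqrt{3}$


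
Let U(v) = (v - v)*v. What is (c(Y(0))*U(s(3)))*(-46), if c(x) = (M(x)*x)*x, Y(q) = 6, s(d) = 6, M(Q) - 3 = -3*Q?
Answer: 0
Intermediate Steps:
M(Q) = 3 - 3*Q
U(v) = 0 (U(v) = 0*v = 0)
c(x) = x²*(3 - 3*x) (c(x) = ((3 - 3*x)*x)*x = (x*(3 - 3*x))*x = x²*(3 - 3*x))
(c(Y(0))*U(s(3)))*(-46) = ((3*6²*(1 - 1*6))*0)*(-46) = ((3*36*(1 - 6))*0)*(-46) = ((3*36*(-5))*0)*(-46) = -540*0*(-46) = 0*(-46) = 0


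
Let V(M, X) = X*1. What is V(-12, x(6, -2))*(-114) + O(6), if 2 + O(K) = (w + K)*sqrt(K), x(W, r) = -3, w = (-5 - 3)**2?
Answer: 340 + 70*sqrt(6) ≈ 511.46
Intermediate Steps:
w = 64 (w = (-8)**2 = 64)
V(M, X) = X
O(K) = -2 + sqrt(K)*(64 + K) (O(K) = -2 + (64 + K)*sqrt(K) = -2 + sqrt(K)*(64 + K))
V(-12, x(6, -2))*(-114) + O(6) = -3*(-114) + (-2 + 6**(3/2) + 64*sqrt(6)) = 342 + (-2 + 6*sqrt(6) + 64*sqrt(6)) = 342 + (-2 + 70*sqrt(6)) = 340 + 70*sqrt(6)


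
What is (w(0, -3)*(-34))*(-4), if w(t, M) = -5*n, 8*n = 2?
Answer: -170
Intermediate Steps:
n = ¼ (n = (⅛)*2 = ¼ ≈ 0.25000)
w(t, M) = -5/4 (w(t, M) = -5*¼ = -5/4)
(w(0, -3)*(-34))*(-4) = -5/4*(-34)*(-4) = (85/2)*(-4) = -170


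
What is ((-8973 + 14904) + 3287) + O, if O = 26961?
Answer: 36179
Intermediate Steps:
((-8973 + 14904) + 3287) + O = ((-8973 + 14904) + 3287) + 26961 = (5931 + 3287) + 26961 = 9218 + 26961 = 36179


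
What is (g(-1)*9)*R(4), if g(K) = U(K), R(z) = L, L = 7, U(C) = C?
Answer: -63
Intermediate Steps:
R(z) = 7
g(K) = K
(g(-1)*9)*R(4) = -1*9*7 = -9*7 = -63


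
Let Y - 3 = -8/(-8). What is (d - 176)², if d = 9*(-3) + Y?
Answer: 39601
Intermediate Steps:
Y = 4 (Y = 3 - 8/(-8) = 3 - 8*(-⅛) = 3 + 1 = 4)
d = -23 (d = 9*(-3) + 4 = -27 + 4 = -23)
(d - 176)² = (-23 - 176)² = (-199)² = 39601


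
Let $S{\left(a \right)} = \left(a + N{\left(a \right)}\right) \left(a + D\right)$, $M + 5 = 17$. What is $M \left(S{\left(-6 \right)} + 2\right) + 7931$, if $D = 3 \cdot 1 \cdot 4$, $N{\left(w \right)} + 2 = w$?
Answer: $6947$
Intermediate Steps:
$M = 12$ ($M = -5 + 17 = 12$)
$N{\left(w \right)} = -2 + w$
$D = 12$ ($D = 3 \cdot 4 = 12$)
$S{\left(a \right)} = \left(-2 + 2 a\right) \left(12 + a\right)$ ($S{\left(a \right)} = \left(a + \left(-2 + a\right)\right) \left(a + 12\right) = \left(-2 + 2 a\right) \left(12 + a\right)$)
$M \left(S{\left(-6 \right)} + 2\right) + 7931 = 12 \left(\left(-24 + 2 \left(-6\right)^{2} + 22 \left(-6\right)\right) + 2\right) + 7931 = 12 \left(\left(-24 + 2 \cdot 36 - 132\right) + 2\right) + 7931 = 12 \left(\left(-24 + 72 - 132\right) + 2\right) + 7931 = 12 \left(-84 + 2\right) + 7931 = 12 \left(-82\right) + 7931 = -984 + 7931 = 6947$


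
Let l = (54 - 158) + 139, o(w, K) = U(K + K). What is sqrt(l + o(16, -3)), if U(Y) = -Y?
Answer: sqrt(41) ≈ 6.4031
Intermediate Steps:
o(w, K) = -2*K (o(w, K) = -(K + K) = -2*K)
l = 35 (l = -104 + 139 = 35)
sqrt(l + o(16, -3)) = sqrt(35 - 2*(-3)) = sqrt(35 + 6) = sqrt(41)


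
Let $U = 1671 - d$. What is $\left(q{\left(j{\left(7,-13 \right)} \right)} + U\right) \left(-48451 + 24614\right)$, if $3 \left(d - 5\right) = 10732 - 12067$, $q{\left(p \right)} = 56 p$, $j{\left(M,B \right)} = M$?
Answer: $-59664011$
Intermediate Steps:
$d = -440$ ($d = 5 + \frac{10732 - 12067}{3} = 5 + \frac{1}{3} \left(-1335\right) = 5 - 445 = -440$)
$U = 2111$ ($U = 1671 - -440 = 1671 + 440 = 2111$)
$\left(q{\left(j{\left(7,-13 \right)} \right)} + U\right) \left(-48451 + 24614\right) = \left(56 \cdot 7 + 2111\right) \left(-48451 + 24614\right) = \left(392 + 2111\right) \left(-23837\right) = 2503 \left(-23837\right) = -59664011$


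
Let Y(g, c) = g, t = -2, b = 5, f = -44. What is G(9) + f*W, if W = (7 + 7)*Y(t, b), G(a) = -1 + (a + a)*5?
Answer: 1321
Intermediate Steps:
G(a) = -1 + 10*a (G(a) = -1 + (2*a)*5 = -1 + 10*a)
W = -28 (W = (7 + 7)*(-2) = 14*(-2) = -28)
G(9) + f*W = (-1 + 10*9) - 44*(-28) = (-1 + 90) + 1232 = 89 + 1232 = 1321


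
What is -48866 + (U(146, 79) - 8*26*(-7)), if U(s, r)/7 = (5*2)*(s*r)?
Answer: 759970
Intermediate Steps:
U(s, r) = 70*r*s (U(s, r) = 7*((5*2)*(s*r)) = 7*(10*(r*s)) = 7*(10*r*s) = 70*r*s)
-48866 + (U(146, 79) - 8*26*(-7)) = -48866 + (70*79*146 - 8*26*(-7)) = -48866 + (807380 - 208*(-7)) = -48866 + (807380 - 1*(-1456)) = -48866 + (807380 + 1456) = -48866 + 808836 = 759970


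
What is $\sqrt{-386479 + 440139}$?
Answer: $2 \sqrt{13415} \approx 231.65$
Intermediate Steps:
$\sqrt{-386479 + 440139} = \sqrt{53660} = 2 \sqrt{13415}$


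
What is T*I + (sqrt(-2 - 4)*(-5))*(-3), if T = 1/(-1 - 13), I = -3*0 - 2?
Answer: 1/7 + 15*I*sqrt(6) ≈ 0.14286 + 36.742*I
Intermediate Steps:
I = -2 (I = 0 - 2 = -2)
T = -1/14 (T = 1/(-14) = -1/14 ≈ -0.071429)
T*I + (sqrt(-2 - 4)*(-5))*(-3) = -1/14*(-2) + (sqrt(-2 - 4)*(-5))*(-3) = 1/7 + (sqrt(-6)*(-5))*(-3) = 1/7 + ((I*sqrt(6))*(-5))*(-3) = 1/7 - 5*I*sqrt(6)*(-3) = 1/7 + 15*I*sqrt(6)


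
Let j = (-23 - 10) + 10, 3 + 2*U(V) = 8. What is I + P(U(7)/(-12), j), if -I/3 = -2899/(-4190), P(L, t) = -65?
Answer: -281047/4190 ≈ -67.076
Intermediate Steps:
U(V) = 5/2 (U(V) = -3/2 + (1/2)*8 = -3/2 + 4 = 5/2)
j = -23 (j = -33 + 10 = -23)
I = -8697/4190 (I = -(-8697)/(-4190) = -(-8697)*(-1)/4190 = -3*2899/4190 = -8697/4190 ≈ -2.0757)
I + P(U(7)/(-12), j) = -8697/4190 - 65 = -281047/4190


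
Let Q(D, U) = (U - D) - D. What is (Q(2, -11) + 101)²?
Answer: 7396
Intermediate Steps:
Q(D, U) = U - 2*D
(Q(2, -11) + 101)² = ((-11 - 2*2) + 101)² = ((-11 - 4) + 101)² = (-15 + 101)² = 86² = 7396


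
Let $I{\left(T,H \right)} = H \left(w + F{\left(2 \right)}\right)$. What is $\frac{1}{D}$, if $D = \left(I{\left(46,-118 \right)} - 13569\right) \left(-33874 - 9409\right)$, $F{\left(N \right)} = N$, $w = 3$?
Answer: $\frac{1}{612843997} \approx 1.6317 \cdot 10^{-9}$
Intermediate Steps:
$I{\left(T,H \right)} = 5 H$ ($I{\left(T,H \right)} = H \left(3 + 2\right) = H 5 = 5 H$)
$D = 612843997$ ($D = \left(5 \left(-118\right) - 13569\right) \left(-33874 - 9409\right) = \left(-590 - 13569\right) \left(-43283\right) = \left(-14159\right) \left(-43283\right) = 612843997$)
$\frac{1}{D} = \frac{1}{612843997}$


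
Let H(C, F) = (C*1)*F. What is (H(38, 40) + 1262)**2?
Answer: 7739524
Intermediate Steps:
H(C, F) = C*F
(H(38, 40) + 1262)**2 = (38*40 + 1262)**2 = (1520 + 1262)**2 = 2782**2 = 7739524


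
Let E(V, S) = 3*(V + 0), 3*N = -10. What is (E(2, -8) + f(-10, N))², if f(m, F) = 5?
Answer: 121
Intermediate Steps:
N = -10/3 (N = (⅓)*(-10) = -10/3 ≈ -3.3333)
E(V, S) = 3*V
(E(2, -8) + f(-10, N))² = (3*2 + 5)² = (6 + 5)² = 11² = 121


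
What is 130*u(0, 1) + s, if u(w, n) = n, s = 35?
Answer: 165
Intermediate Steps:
130*u(0, 1) + s = 130*1 + 35 = 130 + 35 = 165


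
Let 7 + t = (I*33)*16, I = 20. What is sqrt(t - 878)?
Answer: 15*sqrt(43) ≈ 98.362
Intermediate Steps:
t = 10553 (t = -7 + (20*33)*16 = -7 + 660*16 = -7 + 10560 = 10553)
sqrt(t - 878) = sqrt(10553 - 878) = sqrt(9675) = 15*sqrt(43)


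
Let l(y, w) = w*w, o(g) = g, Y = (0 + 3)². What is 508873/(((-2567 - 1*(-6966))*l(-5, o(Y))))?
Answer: 6131/4293 ≈ 1.4281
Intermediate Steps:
Y = 9 (Y = 3² = 9)
l(y, w) = w²
508873/(((-2567 - 1*(-6966))*l(-5, o(Y)))) = 508873/(((-2567 - 1*(-6966))*9²)) = 508873/(((-2567 + 6966)*81)) = 508873/((4399*81)) = 508873/356319 = 508873*(1/356319) = 6131/4293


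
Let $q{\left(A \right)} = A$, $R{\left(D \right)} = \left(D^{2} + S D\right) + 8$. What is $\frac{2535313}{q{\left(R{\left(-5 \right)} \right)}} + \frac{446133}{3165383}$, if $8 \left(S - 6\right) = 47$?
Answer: $- \frac{64201799224969}{667895813} \approx -96126.0$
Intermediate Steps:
$S = \frac{95}{8}$ ($S = 6 + \frac{1}{8} \cdot 47 = 6 + \frac{47}{8} = \frac{95}{8} \approx 11.875$)
$R{\left(D \right)} = 8 + D^{2} + \frac{95 D}{8}$ ($R{\left(D \right)} = \left(D^{2} + \frac{95 D}{8}\right) + 8 = 8 + D^{2} + \frac{95 D}{8}$)
$\frac{2535313}{q{\left(R{\left(-5 \right)} \right)}} + \frac{446133}{3165383} = \frac{2535313}{8 + \left(-5\right)^{2} + \frac{95}{8} \left(-5\right)} + \frac{446133}{3165383} = \frac{2535313}{8 + 25 - \frac{475}{8}} + 446133 \cdot \frac{1}{3165383} = \frac{2535313}{- \frac{211}{8}} + \frac{446133}{3165383} = 2535313 \left(- \frac{8}{211}\right) + \frac{446133}{3165383} = - \frac{20282504}{211} + \frac{446133}{3165383} = - \frac{64201799224969}{667895813}$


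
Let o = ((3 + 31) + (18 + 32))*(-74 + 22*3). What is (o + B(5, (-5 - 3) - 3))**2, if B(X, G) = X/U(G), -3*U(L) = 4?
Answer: 7306209/16 ≈ 4.5664e+5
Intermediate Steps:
U(L) = -4/3 (U(L) = -1/3*4 = -4/3)
B(X, G) = -3*X/4 (B(X, G) = X/(-4/3) = X*(-3/4) = -3*X/4)
o = -672 (o = (34 + 50)*(-74 + 66) = 84*(-8) = -672)
(o + B(5, (-5 - 3) - 3))**2 = (-672 - 3/4*5)**2 = (-672 - 15/4)**2 = (-2703/4)**2 = 7306209/16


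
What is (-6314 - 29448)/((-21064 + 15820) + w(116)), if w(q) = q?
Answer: 17881/2564 ≈ 6.9739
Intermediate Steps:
(-6314 - 29448)/((-21064 + 15820) + w(116)) = (-6314 - 29448)/((-21064 + 15820) + 116) = -35762/(-5244 + 116) = -35762/(-5128) = -35762*(-1/5128) = 17881/2564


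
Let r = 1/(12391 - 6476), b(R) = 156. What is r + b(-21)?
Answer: 922741/5915 ≈ 156.00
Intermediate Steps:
r = 1/5915 ≈ 0.00016906
r + b(-21) = 1/5915 + 156 = 922741/5915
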